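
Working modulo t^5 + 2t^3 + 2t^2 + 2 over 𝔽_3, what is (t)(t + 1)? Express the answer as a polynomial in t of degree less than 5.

Multiply in 𝔽_3[t]: (t)·(t + 1) = t^2 + t.
Reduced: t^2 + t.

t^2 + t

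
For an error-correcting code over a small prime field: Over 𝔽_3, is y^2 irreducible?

Write g(y) = y^2.
Check for roots in 𝔽_3: g(0) = 0 → root; g(1) = 1; g(2) = 1.
g(0) = 0, so (y) divides g(y); g is reducible.

No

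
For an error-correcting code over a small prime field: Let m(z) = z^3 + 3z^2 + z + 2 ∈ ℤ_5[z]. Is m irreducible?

Yes

Check for roots in ℤ_5: m(0) = 2; m(1) = 2; m(2) = 4; m(3) = 4; m(4) = 3.
No roots. A degree-3 polynomial over a field with no linear factor is irreducible.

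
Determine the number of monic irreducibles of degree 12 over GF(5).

20343700

x^(5^12) − x is the product of all monic irreducibles of degree dividing 12; Möbius inversion gives N = (1/12) Σ μ(12/d)·5^d.
Divisors of 12: 1, 2, 3, 4, 6, 12; μ(12/d) for each: 0, 1, 0, -1, -1, 1.
Σ = 5^2 − 5^4 − 5^6 + 5^12 = 244124400.
N = 244124400/12 = 20343700.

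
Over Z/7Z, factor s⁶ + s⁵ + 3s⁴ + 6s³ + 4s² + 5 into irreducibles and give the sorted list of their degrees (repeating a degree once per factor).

6

Write h(s) = s⁶ + s⁵ + 3s⁴ + 6s³ + 4s² + 5.
Complete factorization: h(s) = (s⁶ + s⁵ + 3s⁴ + 6s³ + 4s² + 5).
Factor degrees with multiplicity: 6 = 6.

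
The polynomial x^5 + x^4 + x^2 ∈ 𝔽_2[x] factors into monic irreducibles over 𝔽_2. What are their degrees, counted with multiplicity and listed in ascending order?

Write h(x) = x^5 + x^4 + x^2.
Roots in 𝔽_2: h(0) = 0 → root; h(1) = 1.
Linear factors from roots: (x).
Complete factorization: h(x) = (x)^2·(x^3 + x^2 + 1).
Factor degrees with multiplicity: 1 + 1 + 3 = 5.

1, 1, 3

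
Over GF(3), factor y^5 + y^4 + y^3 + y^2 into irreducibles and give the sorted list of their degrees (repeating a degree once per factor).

Write h(y) = y^5 + y^4 + y^3 + y^2.
Roots in GF(3): h(0) = 0 → root; h(1) = 1; h(2) = 0 → root.
Linear factors from roots: (y), (y + 1).
Complete factorization: h(y) = (y + 1)·(y)^2·(y^2 + 1).
Factor degrees with multiplicity: 1 + 1 + 1 + 2 = 5.

1, 1, 1, 2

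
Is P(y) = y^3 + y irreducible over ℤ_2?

Check for roots in ℤ_2: P(0) = 0 → root; P(1) = 0 → root.
P(0) = 0, so (y) divides P(y); P is reducible.

No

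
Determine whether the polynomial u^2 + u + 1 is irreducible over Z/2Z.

Write g(u) = u^2 + u + 1.
Check for roots in Z/2Z: g(0) = 1; g(1) = 1.
No roots. A degree-2 polynomial over a field with no linear factor is irreducible.

Yes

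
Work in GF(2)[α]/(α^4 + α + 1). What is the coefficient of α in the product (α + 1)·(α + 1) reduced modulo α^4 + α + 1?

0

Multiply in GF(2)[α]: (α + 1)·(α + 1) = α^2 + 1.
Reduced: α^2 + 1.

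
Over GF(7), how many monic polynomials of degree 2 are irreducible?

The number of monic irreducibles of degree 2 over GF(7) is (1/2)·Σ_{d∣2} μ(2/d) 7^d.
Divisors of 2: 1, 2; μ(2/d) for each: -1, 1.
Σ = − 7^1 + 7^2 = 42.
N = 42/2 = 21.

21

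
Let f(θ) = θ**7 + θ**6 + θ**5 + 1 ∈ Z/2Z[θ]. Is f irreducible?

No

Check for roots in Z/2Z: f(0) = 1; f(1) = 0 → root.
f(1) = 0, so (θ − 1) divides f(θ); f is reducible.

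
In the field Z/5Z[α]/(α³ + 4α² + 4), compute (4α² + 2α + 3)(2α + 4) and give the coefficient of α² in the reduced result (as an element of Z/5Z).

3

Multiply in Z/5Z[α]: (4α² + 2α + 3)·(2α + 4) = 3α³ + 4α + 2.
Reduce using α³ ≡ α² + 1 (mod α³ + 4α² + 4).
Reduced: 3α² + 4α.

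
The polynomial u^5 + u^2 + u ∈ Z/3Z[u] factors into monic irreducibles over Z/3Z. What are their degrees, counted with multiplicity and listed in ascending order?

1, 1, 3

Write f(u) = u^5 + u^2 + u.
Roots in Z/3Z: f(0) = 0 → root; f(1) = 0 → root; f(2) = 2.
Linear factors from roots: (u), (u - 1).
Complete factorization: f(u) = (u)·(u - 1)·(u^3 + u^2 + u - 1).
Factor degrees with multiplicity: 1 + 1 + 3 = 5.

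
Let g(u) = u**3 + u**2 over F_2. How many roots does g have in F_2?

2

Evaluate at each of the 2 elements of F_2:
g(0) = 0 → root; g(1) = 0 → root.
Roots: {0, 1}.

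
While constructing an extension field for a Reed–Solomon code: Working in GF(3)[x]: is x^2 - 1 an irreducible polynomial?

No

Write f(x) = x^2 - 1.
Check for roots in GF(3): f(0) = 2; f(1) = 0 → root; f(2) = 0 → root.
f(1) = 0, so (x − 1) divides f(x); f is reducible.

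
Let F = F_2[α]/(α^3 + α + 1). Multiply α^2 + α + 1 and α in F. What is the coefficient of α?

0

Multiply in F_2[α]: (α^2 + α + 1)·(α) = α^3 + α^2 + α.
Reduce using α^3 ≡ α + 1 (mod α^3 + α + 1).
Reduced: α^2 + 1.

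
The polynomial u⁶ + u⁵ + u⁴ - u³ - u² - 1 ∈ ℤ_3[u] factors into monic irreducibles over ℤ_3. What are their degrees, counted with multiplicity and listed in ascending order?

1, 1, 1, 3

Write g(u) = u⁶ + u⁵ + u⁴ - u³ - u² - 1.
Roots in ℤ_3: g(0) = 2; g(1) = 0 → root; g(2) = 0 → root.
Linear factors from roots: (u - 1), (u + 1).
Complete factorization: g(u) = (u - 1)·(u + 1)^2·(u³ - u + 1).
Factor degrees with multiplicity: 1 + 1 + 1 + 3 = 6.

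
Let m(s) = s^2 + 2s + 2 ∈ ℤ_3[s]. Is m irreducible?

Check for roots in ℤ_3: m(0) = 2; m(1) = 2; m(2) = 1.
No roots. A degree-2 polynomial over a field with no linear factor is irreducible.

Yes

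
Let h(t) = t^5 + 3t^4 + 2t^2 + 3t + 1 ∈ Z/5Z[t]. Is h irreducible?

Check for roots in Z/5Z: h(0) = 1; h(1) = 0 → root; h(2) = 0 → root; h(3) = 4; h(4) = 2.
h(1) = 0, so (t − 1) divides h(t); h is reducible.

No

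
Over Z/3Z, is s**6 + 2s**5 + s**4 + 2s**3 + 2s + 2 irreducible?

Write g(s) = s**6 + 2s**5 + s**4 + 2s**3 + 2s + 2.
Check for roots in Z/3Z: g(0) = 2; g(1) = 1; g(2) = 1.
No roots, so no linear factors.
Monic irreducibles of degree 2 over GF(3): s**2 + 1, s**2 + s + 2, s**2 + 2s + 2.
None of them divide g (all give nonzero remainder).
Degree-3 irreducible divisors: test the 8 monic irreducibles of degree 3 over GF(3).
None of them divide g (all give nonzero remainder).
No irreducible factor of degree ≤ 3 exists, so g is irreducible over GF(3).

Yes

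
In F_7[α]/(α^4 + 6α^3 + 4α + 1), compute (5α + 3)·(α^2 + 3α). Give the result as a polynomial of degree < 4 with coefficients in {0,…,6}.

5α^3 + 4α^2 + 2α

Multiply in F_7[α]: (5α + 3)·(α^2 + 3α) = 5α^3 + 4α^2 + 2α.
Reduced: 5α^3 + 4α^2 + 2α.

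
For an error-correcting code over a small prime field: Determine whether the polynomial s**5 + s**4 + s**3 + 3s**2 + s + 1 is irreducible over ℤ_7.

Write f(s) = s**5 + s**4 + s**3 + 3s**2 + s + 1.
Check for roots in ℤ_7: f(0) = 1; f(1) = 1; f(2) = 1; f(3) = 4; f(4) = 4; f(5) = 1; f(6) = 2.
No roots, so no linear factors.
Degree-2 irreducible divisors: test the 21 monic irreducibles of degree 2 over GF(7).
None of them divide f (all give nonzero remainder).
No irreducible factor of degree ≤ 2 exists, so f is irreducible over GF(7).

Yes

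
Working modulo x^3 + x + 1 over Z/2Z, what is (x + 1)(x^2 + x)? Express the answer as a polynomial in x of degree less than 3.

Multiply in Z/2Z[x]: (x + 1)·(x^2 + x) = x^3 + x.
Reduce using x^3 ≡ x + 1 (mod x^3 + x + 1).
Reduced: 1.

1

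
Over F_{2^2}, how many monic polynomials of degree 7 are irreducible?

x^(4^7) − x is the product of all monic irreducibles of degree dividing 7; Möbius inversion gives N = (1/7) Σ μ(7/d)·4^d.
Divisors of 7: 1, 7; μ(7/d) for each: -1, 1.
Σ = − 4^1 + 4^7 = 16380.
N = 16380/7 = 2340.

2340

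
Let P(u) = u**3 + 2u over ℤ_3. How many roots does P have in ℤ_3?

3

Evaluate at each of the 3 elements of ℤ_3:
P(0) = 0 → root; P(1) = 0 → root; P(2) = 0 → root.
Roots: {0, 1, 2}.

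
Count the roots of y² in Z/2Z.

1

Write f(y) = y².
Evaluate at each of the 2 elements of Z/2Z:
f(0) = 0 → root; f(1) = 1.
Roots: {0}.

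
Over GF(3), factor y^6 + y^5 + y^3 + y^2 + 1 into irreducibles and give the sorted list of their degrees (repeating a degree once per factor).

6

Write h(y) = y^6 + y^5 + y^3 + y^2 + 1.
Roots in GF(3): h(0) = 1; h(1) = 2; h(2) = 1.
Complete factorization: h(y) = (y^6 + y^5 + y^3 + y^2 + 1).
Factor degrees with multiplicity: 6 = 6.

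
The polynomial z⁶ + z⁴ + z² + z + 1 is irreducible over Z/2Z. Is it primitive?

No

Write f(z) = z⁶ + z⁴ + z² + z + 1.
|GF(2^6)^×| = 2^6 − 1 = 63. Prime factorization: 63 = 3^2·7.
f is primitive ⇔ z has order 63 in GF(2)[z]/(f), i.e. z^(63/q) ≠ 1 for each prime q | 63.
z^(21) mod f = 1
z^(9) mod f = z⁴ + z² + z.
Since z^(21) = 1, the order of z divides 21 < 63; not primitive.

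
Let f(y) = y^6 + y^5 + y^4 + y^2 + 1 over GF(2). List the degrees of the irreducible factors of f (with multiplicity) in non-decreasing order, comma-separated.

Roots in GF(2): f(0) = 1; f(1) = 1.
Complete factorization: f(y) = (y^6 + y^5 + y^4 + y^2 + 1).
Factor degrees with multiplicity: 6 = 6.

6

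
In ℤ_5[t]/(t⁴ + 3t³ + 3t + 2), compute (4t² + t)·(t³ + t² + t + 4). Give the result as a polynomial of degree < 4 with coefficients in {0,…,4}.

t^3 + 2t + 4

Multiply in ℤ_5[t]: (4t² + t)·(t³ + t² + t + 4) = 4t⁵ + 2t² + 4t.
Reduce using t⁴ ≡ 2t³ + 2t + 3 (mod t⁴ + 3t³ + 3t + 2).
Reduced: t³ + 2t + 4.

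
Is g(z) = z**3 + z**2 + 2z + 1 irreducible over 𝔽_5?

No

Check for roots in 𝔽_5: g(0) = 1; g(1) = 0 → root; g(2) = 2; g(3) = 3; g(4) = 4.
g(1) = 0, so (z − 1) divides g(z); g is reducible.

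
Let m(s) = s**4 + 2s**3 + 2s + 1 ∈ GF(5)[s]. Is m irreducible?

Check for roots in GF(5): m(0) = 1; m(1) = 1; m(2) = 2; m(3) = 2; m(4) = 3.
No roots, so no linear factors.
Degree-2 irreducible divisors: test the 10 monic irreducibles of degree 2 over GF(5).
None of them divide m (all give nonzero remainder).
No irreducible factor of degree ≤ 2 exists, so m is irreducible over GF(5).

Yes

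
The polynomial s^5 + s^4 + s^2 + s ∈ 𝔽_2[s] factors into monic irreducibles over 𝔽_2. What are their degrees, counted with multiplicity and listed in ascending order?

1, 1, 1, 2

Write g(s) = s^5 + s^4 + s^2 + s.
Roots in 𝔽_2: g(0) = 0 → root; g(1) = 0 → root.
Linear factors from roots: (s), (s + 1).
Complete factorization: g(s) = (s)·(s + 1)^2·(s^2 + s + 1).
Factor degrees with multiplicity: 1 + 1 + 1 + 2 = 5.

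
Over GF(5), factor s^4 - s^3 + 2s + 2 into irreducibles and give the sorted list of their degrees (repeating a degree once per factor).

Write f(s) = s^4 - s^3 + 2s + 2.
Roots in GF(5): f(0) = 2; f(1) = 4; f(2) = 4; f(3) = 2; f(4) = 2.
Complete factorization: f(s) = (s^4 - s^3 + 2s + 2).
Factor degrees with multiplicity: 4 = 4.

4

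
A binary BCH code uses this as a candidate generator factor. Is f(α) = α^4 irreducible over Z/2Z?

Check for roots in Z/2Z: f(0) = 0 → root; f(1) = 1.
f(0) = 0, so (α) divides f(α); f is reducible.

No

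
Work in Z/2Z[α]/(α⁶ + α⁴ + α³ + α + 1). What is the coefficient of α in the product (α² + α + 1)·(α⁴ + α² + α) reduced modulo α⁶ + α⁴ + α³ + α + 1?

0

Multiply in Z/2Z[α]: (α² + α + 1)·(α⁴ + α² + α) = α⁶ + α⁵ + α.
Reduce using α⁶ ≡ α⁴ + α³ + α + 1 (mod α⁶ + α⁴ + α³ + α + 1).
Reduced: α⁵ + α⁴ + α³ + 1.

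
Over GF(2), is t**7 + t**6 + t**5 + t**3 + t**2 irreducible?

Write f(t) = t**7 + t**6 + t**5 + t**3 + t**2.
Check for roots in GF(2): f(0) = 0 → root; f(1) = 1.
f(0) = 0, so (t) divides f(t); f is reducible.

No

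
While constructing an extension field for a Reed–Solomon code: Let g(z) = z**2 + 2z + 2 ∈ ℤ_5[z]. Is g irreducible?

No

Check for roots in ℤ_5: g(0) = 2; g(1) = 0 → root; g(2) = 0 → root; g(3) = 2; g(4) = 1.
g(1) = 0, so (z − 1) divides g(z); g is reducible.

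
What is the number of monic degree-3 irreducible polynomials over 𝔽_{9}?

240

Gauss's count: N_{9}(3) = (1/3) Σ_{d|3} μ(3/d)·9^d.
Divisors of 3: 1, 3; μ(3/d) for each: -1, 1.
Σ = − 9^1 + 9^3 = 720.
N = 720/3 = 240.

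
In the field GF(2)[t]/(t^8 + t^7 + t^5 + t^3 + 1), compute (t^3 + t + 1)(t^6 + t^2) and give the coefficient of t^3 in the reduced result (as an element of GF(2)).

Multiply in GF(2)[t]: (t^3 + t + 1)·(t^6 + t^2) = t^9 + t^7 + t^6 + t^5 + t^3 + t^2.
Reduce using t^8 ≡ t^7 + t^5 + t^3 + 1 (mod t^8 + t^7 + t^5 + t^3 + 1).
Reduced: t^4 + t^2 + t + 1.

0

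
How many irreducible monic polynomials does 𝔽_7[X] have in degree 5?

By the necklace-counting formula, N_7(5) = (1/5) Σ_{d|5} μ(5/d)·7^d.
Divisors of 5: 1, 5; μ(5/d) for each: -1, 1.
Σ = − 7^1 + 7^5 = 16800.
N = 16800/5 = 3360.

3360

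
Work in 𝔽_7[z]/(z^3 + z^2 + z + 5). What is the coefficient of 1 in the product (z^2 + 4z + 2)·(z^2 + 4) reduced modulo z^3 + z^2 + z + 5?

Multiply in 𝔽_7[z]: (z^2 + 4z + 2)·(z^2 + 4) = z^4 + 4z^3 + 6z^2 + 2z + 1.
Reduce using z^3 ≡ 6z^2 + 6z + 2 (mod z^3 + z^2 + z + 5).
Reduced: 2z^2 + z.

0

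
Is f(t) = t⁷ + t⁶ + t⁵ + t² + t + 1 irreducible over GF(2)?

Check for roots in GF(2): f(0) = 1; f(1) = 0 → root.
f(1) = 0, so (t − 1) divides f(t); f is reducible.

No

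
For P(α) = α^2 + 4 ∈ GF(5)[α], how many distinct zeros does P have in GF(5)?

Evaluate at each of the 5 elements of GF(5):
P(0) = 4; P(1) = 0 → root; P(2) = 3; P(3) = 3; P(4) = 0 → root.
Roots: {1, 4}.

2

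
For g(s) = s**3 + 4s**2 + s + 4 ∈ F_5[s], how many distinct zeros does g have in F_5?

3

Evaluate at each of the 5 elements of F_5:
g(0) = 4; g(1) = 0 → root; g(2) = 0 → root; g(3) = 0 → root; g(4) = 1.
Roots: {1, 2, 3}.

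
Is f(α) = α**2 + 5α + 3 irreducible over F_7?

Check for roots in F_7: f(0) = 3; f(1) = 2; f(2) = 3; f(3) = 6; f(4) = 4; f(5) = 4; f(6) = 6.
No roots. A degree-2 polynomial over a field with no linear factor is irreducible.

Yes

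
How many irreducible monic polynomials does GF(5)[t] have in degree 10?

The number of monic irreducibles of degree 10 over GF(5) is (1/10)·Σ_{d∣10} μ(10/d) 5^d.
Divisors of 10: 1, 2, 5, 10; μ(10/d) for each: 1, -1, -1, 1.
Σ = 5^1 − 5^2 − 5^5 + 5^10 = 9762480.
N = 9762480/10 = 976248.

976248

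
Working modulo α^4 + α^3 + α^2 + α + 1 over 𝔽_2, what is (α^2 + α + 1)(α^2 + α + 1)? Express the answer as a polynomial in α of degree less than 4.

α^3 + α

Multiply in 𝔽_2[α]: (α^2 + α + 1)·(α^2 + α + 1) = α^4 + α^2 + 1.
Reduce using α^4 ≡ α^3 + α^2 + α + 1 (mod α^4 + α^3 + α^2 + α + 1).
Reduced: α^3 + α.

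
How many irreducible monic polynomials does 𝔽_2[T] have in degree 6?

9

x^(2^6) − x is the product of all monic irreducibles of degree dividing 6; Möbius inversion gives N = (1/6) Σ μ(6/d)·2^d.
Divisors of 6: 1, 2, 3, 6; μ(6/d) for each: 1, -1, -1, 1.
Σ = 2^1 − 2^2 − 2^3 + 2^6 = 54.
N = 54/6 = 9.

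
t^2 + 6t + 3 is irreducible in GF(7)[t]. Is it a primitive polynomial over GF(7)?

Yes

Write f(t) = t^2 + 6t + 3.
|GF(7^2)^×| = 7^2 − 1 = 48. Prime factorization: 48 = 2^4·3.
f is primitive ⇔ t has order 48 in GF(7)[t]/(f), i.e. t^(48/q) ≠ 1 for each prime q | 48.
t^(24) mod f = 6.
t^(16) mod f = 2.
None equal 1, so t has full order 48; f is primitive.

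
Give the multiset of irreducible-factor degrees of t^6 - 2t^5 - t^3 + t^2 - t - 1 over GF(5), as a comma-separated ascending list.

Write h(t) = t^6 - 2t^5 - t^3 + t^2 - t - 1.
Roots in GF(5): h(0) = 4; h(1) = 2; h(2) = 3; h(3) = 1; h(4) = 0 → root.
Linear factors from roots: (t + 1).
Complete factorization: h(t) = (t + 1)·(t^2 + t + 1)·(t^3 + t^2 + t - 1).
Factor degrees with multiplicity: 1 + 2 + 3 = 6.

1, 2, 3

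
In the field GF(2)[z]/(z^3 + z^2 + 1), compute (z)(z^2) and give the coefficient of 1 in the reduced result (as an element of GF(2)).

Multiply in GF(2)[z]: (z)·(z^2) = z^3.
Reduce using z^3 ≡ z^2 + 1 (mod z^3 + z^2 + 1).
Reduced: z^2 + 1.

1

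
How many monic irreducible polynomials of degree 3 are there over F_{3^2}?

The number of monic irreducibles of degree 3 over GF(9) is (1/3)·Σ_{d∣3} μ(3/d) 9^d.
Divisors of 3: 1, 3; μ(3/d) for each: -1, 1.
Σ = − 9^1 + 9^3 = 720.
N = 720/3 = 240.

240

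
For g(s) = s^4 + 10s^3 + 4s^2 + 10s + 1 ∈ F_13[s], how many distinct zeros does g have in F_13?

3

Evaluate at each of the 13 elements of F_13:
g(0) = 1; g(1) = 0 → root; g(2) = 3; g(3) = 2; g(4) = 0 → root; g(5) = 11; g(6) = 8; g(7) = 1; g(8) = 11; g(9) = 5; g(10) = 0 → root; g(11) = 11; g(12) = 12.
Roots: {1, 4, 10}.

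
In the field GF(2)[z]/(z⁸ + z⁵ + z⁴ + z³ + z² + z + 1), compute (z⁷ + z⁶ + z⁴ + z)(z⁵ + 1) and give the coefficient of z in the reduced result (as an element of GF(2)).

Multiply in GF(2)[z]: (z⁷ + z⁶ + z⁴ + z)·(z⁵ + 1) = z¹² + z¹¹ + z⁹ + z⁷ + z⁴ + z.
Reduce using z⁸ ≡ z⁵ + z⁴ + z³ + z² + z + 1 (mod z⁸ + z⁵ + z⁴ + z³ + z² + z + 1).
Reduced: z⁷ + z⁴ + z³ + z.

1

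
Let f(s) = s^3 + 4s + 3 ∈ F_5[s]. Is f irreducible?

Check for roots in F_5: f(0) = 3; f(1) = 3; f(2) = 4; f(3) = 2; f(4) = 3.
No roots. A degree-3 polynomial over a field with no linear factor is irreducible.

Yes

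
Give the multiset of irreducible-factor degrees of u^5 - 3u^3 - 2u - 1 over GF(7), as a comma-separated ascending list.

5

Write f(u) = u^5 - 3u^3 - 2u - 1.
Complete factorization: f(u) = (u^5 - 3u^3 - 2u - 1).
Factor degrees with multiplicity: 5 = 5.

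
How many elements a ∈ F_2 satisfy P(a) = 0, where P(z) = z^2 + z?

2

Evaluate at each of the 2 elements of F_2:
P(0) = 0 → root; P(1) = 0 → root.
Roots: {0, 1}.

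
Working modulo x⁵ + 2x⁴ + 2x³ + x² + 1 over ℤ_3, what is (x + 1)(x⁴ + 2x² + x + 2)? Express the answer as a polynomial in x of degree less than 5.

Multiply in ℤ_3[x]: (x + 1)·(x⁴ + 2x² + x + 2) = x⁵ + x⁴ + 2x³ + 2.
Reduce using x⁵ ≡ x⁴ + x³ + 2x² + 2 (mod x⁵ + 2x⁴ + 2x³ + x² + 1).
Reduced: 2x⁴ + 2x² + 1.

2x^4 + 2x^2 + 1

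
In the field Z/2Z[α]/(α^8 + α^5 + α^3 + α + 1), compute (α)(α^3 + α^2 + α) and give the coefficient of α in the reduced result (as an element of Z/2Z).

0

Multiply in Z/2Z[α]: (α)·(α^3 + α^2 + α) = α^4 + α^3 + α^2.
Reduced: α^4 + α^3 + α^2.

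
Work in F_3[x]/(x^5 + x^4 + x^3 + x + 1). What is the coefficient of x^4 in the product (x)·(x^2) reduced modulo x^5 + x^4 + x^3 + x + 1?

0

Multiply in F_3[x]: (x)·(x^2) = x^3.
Reduced: x^3.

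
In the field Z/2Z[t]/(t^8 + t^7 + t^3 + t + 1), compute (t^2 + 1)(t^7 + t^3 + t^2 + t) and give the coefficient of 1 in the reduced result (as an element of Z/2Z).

Multiply in Z/2Z[t]: (t^2 + 1)·(t^7 + t^3 + t^2 + t) = t^9 + t^7 + t^5 + t^4 + t^2 + t.
Reduce using t^8 ≡ t^7 + t^3 + t + 1 (mod t^8 + t^7 + t^3 + t + 1).
Reduced: t^5 + t^3 + t + 1.

1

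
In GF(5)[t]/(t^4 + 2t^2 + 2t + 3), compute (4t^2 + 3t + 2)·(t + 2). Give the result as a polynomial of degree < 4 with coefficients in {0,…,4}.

4t^3 + t^2 + 3t + 4

Multiply in GF(5)[t]: (4t^2 + 3t + 2)·(t + 2) = 4t^3 + t^2 + 3t + 4.
Reduced: 4t^3 + t^2 + 3t + 4.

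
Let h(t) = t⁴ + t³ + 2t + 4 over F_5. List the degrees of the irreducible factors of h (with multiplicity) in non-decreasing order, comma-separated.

4

Roots in F_5: h(0) = 4; h(1) = 3; h(2) = 2; h(3) = 3; h(4) = 2.
Complete factorization: h(t) = (t⁴ + t³ + 2t + 4).
Factor degrees with multiplicity: 4 = 4.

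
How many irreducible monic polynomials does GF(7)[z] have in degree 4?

588

x^(7^4) − x is the product of all monic irreducibles of degree dividing 4; Möbius inversion gives N = (1/4) Σ μ(4/d)·7^d.
Divisors of 4: 1, 2, 4; μ(4/d) for each: 0, -1, 1.
Σ = − 7^2 + 7^4 = 2352.
N = 2352/4 = 588.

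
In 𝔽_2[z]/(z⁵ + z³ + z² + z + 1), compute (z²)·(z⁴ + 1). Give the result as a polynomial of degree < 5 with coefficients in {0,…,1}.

Multiply in 𝔽_2[z]: (z²)·(z⁴ + 1) = z⁶ + z².
Reduce using z⁵ ≡ z³ + z² + z + 1 (mod z⁵ + z³ + z² + z + 1).
Reduced: z⁴ + z³ + z.

z^4 + z^3 + z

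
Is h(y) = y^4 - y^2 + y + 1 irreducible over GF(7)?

No

Check for roots in GF(7): h(0) = 1; h(1) = 2; h(2) = 1; h(3) = 6; h(4) = 0 → root; h(5) = 4; h(6) = 0 → root.
h(4) = 0, so (y − 4) divides h(y); h is reducible.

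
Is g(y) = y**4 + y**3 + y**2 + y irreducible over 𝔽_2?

No

Check for roots in 𝔽_2: g(0) = 0 → root; g(1) = 0 → root.
g(0) = 0, so (y) divides g(y); g is reducible.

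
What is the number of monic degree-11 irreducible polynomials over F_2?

186

Gauss's count: N_{2}(11) = (1/11) Σ_{d|11} μ(11/d)·2^d.
Divisors of 11: 1, 11; μ(11/d) for each: -1, 1.
Σ = − 2^1 + 2^11 = 2046.
N = 2046/11 = 186.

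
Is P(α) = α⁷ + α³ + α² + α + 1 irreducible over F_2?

Check for roots in F_2: P(0) = 1; P(1) = 1.
No roots, so no linear factors.
Monic irreducibles of degree 2 over GF(2): α² + α + 1.
None of them divide P (all give nonzero remainder).
Monic irreducibles of degree 3 over GF(2): α³ + α + 1, α³ + α² + 1.
None of them divide P (all give nonzero remainder).
No irreducible factor of degree ≤ 3 exists, so P is irreducible over GF(2).

Yes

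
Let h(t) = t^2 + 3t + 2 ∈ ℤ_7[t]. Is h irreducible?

No

Check for roots in ℤ_7: h(0) = 2; h(1) = 6; h(2) = 5; h(3) = 6; h(4) = 2; h(5) = 0 → root; h(6) = 0 → root.
h(5) = 0, so (t − 5) divides h(t); h is reducible.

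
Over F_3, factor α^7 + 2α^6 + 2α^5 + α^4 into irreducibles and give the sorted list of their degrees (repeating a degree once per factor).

Write h(α) = α^7 + 2α^6 + 2α^5 + α^4.
Roots in F_3: h(0) = 0 → root; h(1) = 0 → root; h(2) = 0 → root.
Linear factors from roots: (α), (α + 2), (α + 1).
Complete factorization: h(α) = (α + 1)·(α + 2)^2·(α)^4.
Factor degrees with multiplicity: 1 + 1 + 1 + 1 + 1 + 1 + 1 = 7.

1, 1, 1, 1, 1, 1, 1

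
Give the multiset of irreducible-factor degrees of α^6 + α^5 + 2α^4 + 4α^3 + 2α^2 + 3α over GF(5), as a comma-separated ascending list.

Write g(α) = α^6 + α^5 + 2α^4 + 4α^3 + 2α^2 + 3α.
Roots in GF(5): g(0) = 0 → root; g(1) = 3; g(2) = 4; g(3) = 4; g(4) = 2.
Linear factors from roots: (α).
Complete factorization: g(α) = (α)·(α^2 + 3)·(α^3 + α^2 + 4α + 1).
Factor degrees with multiplicity: 1 + 2 + 3 = 6.

1, 2, 3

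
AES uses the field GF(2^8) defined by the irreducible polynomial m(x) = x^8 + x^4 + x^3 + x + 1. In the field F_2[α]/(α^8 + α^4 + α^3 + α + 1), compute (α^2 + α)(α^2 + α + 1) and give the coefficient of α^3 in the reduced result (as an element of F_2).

Multiply in F_2[α]: (α^2 + α)·(α^2 + α + 1) = α^4 + α.
Reduced: α^4 + α.

0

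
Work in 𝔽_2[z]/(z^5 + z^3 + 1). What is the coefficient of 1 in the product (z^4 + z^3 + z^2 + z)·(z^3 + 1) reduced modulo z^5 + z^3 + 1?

Multiply in 𝔽_2[z]: (z^4 + z^3 + z^2 + z)·(z^3 + 1) = z^7 + z^6 + z^5 + z^3 + z^2 + z.
Reduce using z^5 ≡ z^3 + 1 (mod z^5 + z^3 + 1).
Reduced: z^4 + z^3.

0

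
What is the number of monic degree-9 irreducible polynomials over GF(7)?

4483696

The number of monic irreducibles of degree 9 over GF(7) is (1/9)·Σ_{d∣9} μ(9/d) 7^d.
Divisors of 9: 1, 3, 9; μ(9/d) for each: 0, -1, 1.
Σ = − 7^3 + 7^9 = 40353264.
N = 40353264/9 = 4483696.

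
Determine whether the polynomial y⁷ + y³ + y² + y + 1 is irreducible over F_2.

Yes

Write g(y) = y⁷ + y³ + y² + y + 1.
Check for roots in F_2: g(0) = 1; g(1) = 1.
No roots, so no linear factors.
Monic irreducibles of degree 2 over GF(2): y² + y + 1.
None of them divide g (all give nonzero remainder).
Monic irreducibles of degree 3 over GF(2): y³ + y + 1, y³ + y² + 1.
None of them divide g (all give nonzero remainder).
No irreducible factor of degree ≤ 3 exists, so g is irreducible over GF(2).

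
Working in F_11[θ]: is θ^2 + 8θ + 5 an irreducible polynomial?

No

Write f(θ) = θ^2 + 8θ + 5.
Check each element of F_11 for a root: f(0)=5, f(1)=3, f(2)=3, f(3)=5, f(4)=9, f(5)=4, f(6)=1, f(7)=0, f(8)=1, f(9)=4, f(10)=9.
f(7) = 0, so (θ − 7) divides f(θ); f is reducible.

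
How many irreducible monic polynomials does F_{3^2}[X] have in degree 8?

5380020

Gauss's count: N_{9}(8) = (1/8) Σ_{d|8} μ(8/d)·9^d.
Divisors of 8: 1, 2, 4, 8; μ(8/d) for each: 0, 0, -1, 1.
Σ = − 9^4 + 9^8 = 43040160.
N = 43040160/8 = 5380020.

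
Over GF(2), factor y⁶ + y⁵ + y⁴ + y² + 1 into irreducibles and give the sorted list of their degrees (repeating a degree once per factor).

6

Write g(y) = y⁶ + y⁵ + y⁴ + y² + 1.
Roots in GF(2): g(0) = 1; g(1) = 1.
Complete factorization: g(y) = (y⁶ + y⁵ + y⁴ + y² + 1).
Factor degrees with multiplicity: 6 = 6.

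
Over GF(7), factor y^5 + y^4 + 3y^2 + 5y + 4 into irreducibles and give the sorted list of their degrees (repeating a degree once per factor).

1, 4

Write h(y) = y^5 + y^4 + 3y^2 + 5y + 4.
Linear factors from roots: (y + 6).
Complete factorization: h(y) = (y + 6)·(y^4 + 2y^3 + 2y^2 + 5y + 3).
Factor degrees with multiplicity: 1 + 4 = 5.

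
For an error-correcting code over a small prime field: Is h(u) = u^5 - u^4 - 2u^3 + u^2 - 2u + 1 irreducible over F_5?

Yes

Check for roots in F_5: h(0) = 1; h(1) = 3; h(2) = 1; h(3) = 2; h(4) = 4.
No roots, so no linear factors.
Degree-2 irreducible divisors: test the 10 monic irreducibles of degree 2 over GF(5).
None of them divide h (all give nonzero remainder).
No irreducible factor of degree ≤ 2 exists, so h is irreducible over GF(5).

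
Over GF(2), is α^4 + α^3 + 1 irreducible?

Yes

Write g(α) = α^4 + α^3 + 1.
Check for roots in GF(2): g(0) = 1; g(1) = 1.
No roots, so no linear factors.
Monic irreducibles of degree 2 over GF(2): α^2 + α + 1.
None of them divide g (all give nonzero remainder).
No irreducible factor of degree ≤ 2 exists, so g is irreducible over GF(2).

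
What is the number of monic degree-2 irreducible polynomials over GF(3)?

3

x^(3^2) − x is the product of all monic irreducibles of degree dividing 2; Möbius inversion gives N = (1/2) Σ μ(2/d)·3^d.
Divisors of 2: 1, 2; μ(2/d) for each: -1, 1.
Σ = − 3^1 + 3^2 = 6.
N = 6/2 = 3.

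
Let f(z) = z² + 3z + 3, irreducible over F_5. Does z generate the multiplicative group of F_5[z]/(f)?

|GF(5^2)^×| = 5^2 − 1 = 24. Prime factorization: 24 = 2^3·3.
f is primitive ⇔ z has order 24 in GF(5)[z]/(f), i.e. z^(24/q) ≠ 1 for each prime q | 24.
z^(12) mod f = 4.
z^(8) mod f = z + 1.
None equal 1, so z has full order 24; f is primitive.

Yes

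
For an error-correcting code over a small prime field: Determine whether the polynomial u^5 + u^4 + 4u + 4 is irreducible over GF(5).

No

Write P(u) = u^5 + u^4 + 4u + 4.
Check for roots in GF(5): P(0) = 4; P(1) = 0 → root; P(2) = 0 → root; P(3) = 0 → root; P(4) = 0 → root.
P(1) = 0, so (u − 1) divides P(u); P is reducible.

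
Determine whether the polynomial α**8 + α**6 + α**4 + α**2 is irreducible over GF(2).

Write f(α) = α**8 + α**6 + α**4 + α**2.
Check for roots in GF(2): f(0) = 0 → root; f(1) = 0 → root.
f(0) = 0, so (α) divides f(α); f is reducible.

No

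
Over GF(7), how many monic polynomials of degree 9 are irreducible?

Gauss's count: N_{7}(9) = (1/9) Σ_{d|9} μ(9/d)·7^d.
Divisors of 9: 1, 3, 9; μ(9/d) for each: 0, -1, 1.
Σ = − 7^3 + 7^9 = 40353264.
N = 40353264/9 = 4483696.

4483696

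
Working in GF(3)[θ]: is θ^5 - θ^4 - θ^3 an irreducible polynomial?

Write m(θ) = θ^5 - θ^4 - θ^3.
Check for roots in GF(3): m(0) = 0 → root; m(1) = 2; m(2) = 2.
m(0) = 0, so (θ) divides m(θ); m is reducible.

No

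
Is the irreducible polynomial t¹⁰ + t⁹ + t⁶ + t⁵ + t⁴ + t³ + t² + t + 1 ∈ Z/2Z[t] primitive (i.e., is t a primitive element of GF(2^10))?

Write f(t) = t¹⁰ + t⁹ + t⁶ + t⁵ + t⁴ + t³ + t² + t + 1.
|GF(2^10)^×| = 2^10 − 1 = 1023. Prime factorization: 1023 = 3·11·31.
f is primitive ⇔ t has order 1023 in GF(2)[t]/(f), i.e. t^(1023/q) ≠ 1 for each prime q | 1023.
t^(341) mod f = t⁹ + t⁸ + t⁷ + t⁵ + t⁴ + t³ + t + 1.
t^(93) mod f = t⁹ + t⁸ + t⁶ + t⁴ + t² + 1.
t^(33) mod f = t⁹ + t⁸ + t⁶ + t⁵ + t³ + t.
None equal 1, so t has full order 1023; f is primitive.

Yes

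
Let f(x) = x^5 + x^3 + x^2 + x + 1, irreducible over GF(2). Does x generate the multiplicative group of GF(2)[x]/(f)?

|GF(2^5)^×| = 2^5 − 1 = 31. Prime factorization: 31 = 31.
f is primitive ⇔ x has order 31 in GF(2)[x]/(f), i.e. x^(31/q) ≠ 1 for each prime q | 31.
x^(1) mod f = x.
None equal 1, so x has full order 31; f is primitive.

Yes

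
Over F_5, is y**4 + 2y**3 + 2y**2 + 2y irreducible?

No

Write h(y) = y**4 + 2y**3 + 2y**2 + 2y.
Check for roots in F_5: h(0) = 0 → root; h(1) = 2; h(2) = 4; h(3) = 4; h(4) = 4.
h(0) = 0, so (y) divides h(y); h is reducible.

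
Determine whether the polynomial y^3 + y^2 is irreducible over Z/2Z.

No

Write f(y) = y^3 + y^2.
Check for roots in Z/2Z: f(0) = 0 → root; f(1) = 0 → root.
f(0) = 0, so (y) divides f(y); f is reducible.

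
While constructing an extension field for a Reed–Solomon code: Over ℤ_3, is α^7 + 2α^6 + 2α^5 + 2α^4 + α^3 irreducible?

No

Write h(α) = α^7 + 2α^6 + 2α^5 + 2α^4 + α^3.
Check for roots in ℤ_3: h(0) = 0 → root; h(1) = 2; h(2) = 0 → root.
h(0) = 0, so (α) divides h(α); h is reducible.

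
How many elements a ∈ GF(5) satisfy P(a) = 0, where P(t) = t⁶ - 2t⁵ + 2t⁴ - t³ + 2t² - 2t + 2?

Evaluate at each of the 5 elements of GF(5):
P(0) = 2; P(1) = 2; P(2) = 0 → root; P(3) = 2; P(4) = 2.
Roots: {2}.

1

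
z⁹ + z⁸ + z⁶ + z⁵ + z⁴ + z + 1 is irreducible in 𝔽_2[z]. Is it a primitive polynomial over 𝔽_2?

Write f(z) = z⁹ + z⁸ + z⁶ + z⁵ + z⁴ + z + 1.
|GF(2^9)^×| = 2^9 − 1 = 511. Prime factorization: 511 = 7·73.
f is primitive ⇔ z has order 511 in GF(2)[z]/(f), i.e. z^(511/q) ≠ 1 for each prime q | 511.
z^(73) mod f = z⁵ + z².
z^(7) mod f = z⁷.
None equal 1, so z has full order 511; f is primitive.

Yes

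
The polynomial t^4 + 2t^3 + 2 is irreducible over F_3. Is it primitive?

Write f(t) = t^4 + 2t^3 + 2.
|GF(3^4)^×| = 3^4 − 1 = 80. Prime factorization: 80 = 2^4·5.
f is primitive ⇔ t has order 80 in GF(3)[t]/(f), i.e. t^(80/q) ≠ 1 for each prime q | 80.
t^(40) mod f = 2.
t^(16) mod f = 2t^2 + t + 2.
None equal 1, so t has full order 80; f is primitive.

Yes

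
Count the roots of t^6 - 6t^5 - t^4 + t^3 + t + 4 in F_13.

Write g(t) = t^6 - 6t^5 - t^4 + t^3 + t + 4.
Evaluate at each of the 13 elements of F_13:
g(0) = 4; g(1) = 0 → root; g(2) = 0 → root; g(3) = 4; g(4) = 4; g(5) = 11; g(6) = 9; g(7) = 5; g(8) = 6; g(9) = 1; g(10) = 0 → root; g(11) = 0 → root; g(12) = 8.
Roots: {1, 2, 10, 11}.

4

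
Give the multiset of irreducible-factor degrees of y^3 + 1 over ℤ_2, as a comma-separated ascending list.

Write h(y) = y^3 + 1.
Roots in ℤ_2: h(0) = 1; h(1) = 0 → root.
Linear factors from roots: (y + 1).
Complete factorization: h(y) = (y + 1)·(y^2 + y + 1).
Factor degrees with multiplicity: 1 + 2 = 3.

1, 2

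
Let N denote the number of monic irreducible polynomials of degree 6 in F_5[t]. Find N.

Gauss's count: N_{5}(6) = (1/6) Σ_{d|6} μ(6/d)·5^d.
Divisors of 6: 1, 2, 3, 6; μ(6/d) for each: 1, -1, -1, 1.
Σ = 5^1 − 5^2 − 5^3 + 5^6 = 15480.
N = 15480/6 = 2580.

2580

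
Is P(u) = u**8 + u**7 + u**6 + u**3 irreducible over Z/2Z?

No

Check for roots in Z/2Z: P(0) = 0 → root; P(1) = 0 → root.
P(0) = 0, so (u) divides P(u); P is reducible.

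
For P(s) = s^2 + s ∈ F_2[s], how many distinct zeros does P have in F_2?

2

Evaluate at each of the 2 elements of F_2:
P(0) = 0 → root; P(1) = 0 → root.
Roots: {0, 1}.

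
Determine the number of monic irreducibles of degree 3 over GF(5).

40

x^(5^3) − x is the product of all monic irreducibles of degree dividing 3; Möbius inversion gives N = (1/3) Σ μ(3/d)·5^d.
Divisors of 3: 1, 3; μ(3/d) for each: -1, 1.
Σ = − 5^1 + 5^3 = 120.
N = 120/3 = 40.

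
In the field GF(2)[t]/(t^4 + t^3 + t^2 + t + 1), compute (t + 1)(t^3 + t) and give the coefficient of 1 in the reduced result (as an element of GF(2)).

1

Multiply in GF(2)[t]: (t + 1)·(t^3 + t) = t^4 + t^3 + t^2 + t.
Reduce using t^4 ≡ t^3 + t^2 + t + 1 (mod t^4 + t^3 + t^2 + t + 1).
Reduced: 1.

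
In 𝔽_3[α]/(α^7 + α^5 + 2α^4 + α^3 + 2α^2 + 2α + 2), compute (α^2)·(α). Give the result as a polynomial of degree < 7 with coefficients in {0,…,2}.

Multiply in 𝔽_3[α]: (α^2)·(α) = α^3.
Reduced: α^3.

α^3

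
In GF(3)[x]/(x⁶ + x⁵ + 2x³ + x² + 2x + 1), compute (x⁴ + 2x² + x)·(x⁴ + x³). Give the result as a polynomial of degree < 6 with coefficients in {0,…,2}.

Multiply in GF(3)[x]: (x⁴ + 2x² + x)·(x⁴ + x³) = x⁸ + x⁷ + 2x⁶ + x⁴.
Reduce using x⁶ ≡ 2x⁵ + x³ + 2x² + x + 2 (mod x⁶ + x⁵ + 2x³ + x² + 2x + 1).
Reduced: 2x⁵ + 2x + 1.

2x^5 + 2x + 1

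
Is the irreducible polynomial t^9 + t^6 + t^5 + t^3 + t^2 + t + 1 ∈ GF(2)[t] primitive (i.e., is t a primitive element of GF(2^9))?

Yes

Write f(t) = t^9 + t^6 + t^5 + t^3 + t^2 + t + 1.
|GF(2^9)^×| = 2^9 − 1 = 511. Prime factorization: 511 = 7·73.
f is primitive ⇔ t has order 511 in GF(2)[t]/(f), i.e. t^(511/q) ≠ 1 for each prime q | 511.
t^(73) mod f = t^5 + t^4 + t^3 + t + 1.
t^(7) mod f = t^7.
None equal 1, so t has full order 511; f is primitive.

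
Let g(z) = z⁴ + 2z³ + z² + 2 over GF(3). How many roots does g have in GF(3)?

Evaluate at each of the 3 elements of GF(3):
g(0) = 2; g(1) = 0 → root; g(2) = 2.
Roots: {1}.

1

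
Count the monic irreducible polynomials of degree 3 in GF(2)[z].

2

The number of monic irreducibles of degree 3 over GF(2) is (1/3)·Σ_{d∣3} μ(3/d) 2^d.
Divisors of 3: 1, 3; μ(3/d) for each: -1, 1.
Σ = − 2^1 + 2^3 = 6.
N = 6/3 = 2.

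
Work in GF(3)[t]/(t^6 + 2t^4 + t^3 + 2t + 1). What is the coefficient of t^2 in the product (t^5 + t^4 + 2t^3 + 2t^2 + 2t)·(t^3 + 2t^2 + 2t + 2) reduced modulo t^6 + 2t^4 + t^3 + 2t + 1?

Multiply in GF(3)[t]: (t^5 + t^4 + 2t^3 + 2t^2 + 2t)·(t^3 + 2t^2 + 2t + 2) = t^8 + t^5 + 2t^2 + t.
Reduce using t^6 ≡ t^4 + 2t^3 + t + 2 (mod t^6 + 2t^4 + t^3 + 2t + 1).
Reduced: t^4 + t^2 + 2t + 2.

1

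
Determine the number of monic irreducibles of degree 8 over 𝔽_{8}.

2096640

Gauss's count: N_{8}(8) = (1/8) Σ_{d|8} μ(8/d)·8^d.
Divisors of 8: 1, 2, 4, 8; μ(8/d) for each: 0, 0, -1, 1.
Σ = − 8^4 + 8^8 = 16773120.
N = 16773120/8 = 2096640.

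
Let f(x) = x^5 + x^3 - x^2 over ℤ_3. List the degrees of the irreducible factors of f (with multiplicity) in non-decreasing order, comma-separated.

1, 1, 1, 2

Roots in ℤ_3: f(0) = 0 → root; f(1) = 1; f(2) = 0 → root.
Linear factors from roots: (x), (x + 1).
Complete factorization: f(x) = (x + 1)·(x)^2·(x^2 - x - 1).
Factor degrees with multiplicity: 1 + 1 + 1 + 2 = 5.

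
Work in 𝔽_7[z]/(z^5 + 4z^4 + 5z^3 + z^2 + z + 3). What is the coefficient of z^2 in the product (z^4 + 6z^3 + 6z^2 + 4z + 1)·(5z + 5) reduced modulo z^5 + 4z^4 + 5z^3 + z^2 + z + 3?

3

Multiply in 𝔽_7[z]: (z^4 + 6z^3 + 6z^2 + 4z + 1)·(5z + 5) = 5z^5 + 4z^3 + z^2 + 4z + 5.
Reduce using z^5 ≡ 3z^4 + 2z^3 + 6z^2 + 6z + 4 (mod z^5 + 4z^4 + 5z^3 + z^2 + z + 3).
Reduced: z^4 + 3z^2 + 6z + 4.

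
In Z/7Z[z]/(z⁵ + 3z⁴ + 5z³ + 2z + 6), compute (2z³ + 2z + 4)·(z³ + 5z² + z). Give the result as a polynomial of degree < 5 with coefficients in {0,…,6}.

Multiply in Z/7Z[z]: (2z³ + 2z + 4)·(z³ + 5z² + z) = 2z⁶ + 3z⁵ + 4z⁴ + z² + 4z.
Reduce using z⁵ ≡ 4z⁴ + 2z³ + 5z + 1 (mod z⁵ + 3z⁴ + 5z³ + 2z + 6).
Reduced: 3z⁴ + z³ + 4z² + 5z + 4.

3z^4 + z^3 + 4z^2 + 5z + 4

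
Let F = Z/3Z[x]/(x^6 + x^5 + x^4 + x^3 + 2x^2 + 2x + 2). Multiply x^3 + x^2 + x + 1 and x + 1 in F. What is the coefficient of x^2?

2

Multiply in Z/3Z[x]: (x^3 + x^2 + x + 1)·(x + 1) = x^4 + 2x^3 + 2x^2 + 2x + 1.
Reduced: x^4 + 2x^3 + 2x^2 + 2x + 1.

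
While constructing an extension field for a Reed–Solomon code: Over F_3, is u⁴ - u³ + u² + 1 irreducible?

Yes

Write m(u) = u⁴ - u³ + u² + 1.
Check for roots in F_3: m(0) = 1; m(1) = 2; m(2) = 1.
No roots, so no linear factors.
Monic irreducibles of degree 2 over GF(3): u² + 1, u² + u - 1, u² - u - 1.
None of them divide m (all give nonzero remainder).
No irreducible factor of degree ≤ 2 exists, so m is irreducible over GF(3).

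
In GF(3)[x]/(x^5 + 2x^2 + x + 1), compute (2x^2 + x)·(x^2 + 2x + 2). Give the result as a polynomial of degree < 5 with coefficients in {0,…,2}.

Multiply in GF(3)[x]: (2x^2 + x)·(x^2 + 2x + 2) = 2x^4 + 2x^3 + 2x.
Reduced: 2x^4 + 2x^3 + 2x.

2x^4 + 2x^3 + 2x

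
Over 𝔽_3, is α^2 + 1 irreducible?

Yes

Write f(α) = α^2 + 1.
Check for roots in 𝔽_3: f(0) = 1; f(1) = 2; f(2) = 2.
No roots. A degree-2 polynomial over a field with no linear factor is irreducible.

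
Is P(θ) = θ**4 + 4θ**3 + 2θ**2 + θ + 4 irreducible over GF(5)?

Yes

Check for roots in GF(5): P(0) = 4; P(1) = 2; P(2) = 2; P(3) = 4; P(4) = 2.
No roots, so no linear factors.
Degree-2 irreducible divisors: test the 10 monic irreducibles of degree 2 over GF(5).
None of them divide P (all give nonzero remainder).
No irreducible factor of degree ≤ 2 exists, so P is irreducible over GF(5).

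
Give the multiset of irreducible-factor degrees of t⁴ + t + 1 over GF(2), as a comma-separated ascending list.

Write g(t) = t⁴ + t + 1.
Roots in GF(2): g(0) = 1; g(1) = 1.
Complete factorization: g(t) = (t⁴ + t + 1).
Factor degrees with multiplicity: 4 = 4.

4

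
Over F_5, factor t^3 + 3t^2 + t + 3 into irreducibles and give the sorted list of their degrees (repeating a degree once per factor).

Write h(t) = t^3 + 3t^2 + t + 3.
Roots in F_5: h(0) = 3; h(1) = 3; h(2) = 0 → root; h(3) = 0 → root; h(4) = 4.
Linear factors from roots: (t + 3), (t + 2).
Complete factorization: h(t) = (t + 2)·(t + 3)^2.
Factor degrees with multiplicity: 1 + 1 + 1 = 3.

1, 1, 1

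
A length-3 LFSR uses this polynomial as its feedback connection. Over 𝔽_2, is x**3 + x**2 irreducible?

No

Write P(x) = x**3 + x**2.
Check for roots in 𝔽_2: P(0) = 0 → root; P(1) = 0 → root.
P(0) = 0, so (x) divides P(x); P is reducible.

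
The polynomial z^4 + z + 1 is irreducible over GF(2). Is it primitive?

Write f(z) = z^4 + z + 1.
|GF(2^4)^×| = 2^4 − 1 = 15. Prime factorization: 15 = 3·5.
f is primitive ⇔ z has order 15 in GF(2)[z]/(f), i.e. z^(15/q) ≠ 1 for each prime q | 15.
z^(5) mod f = z^2 + z.
z^(3) mod f = z^3.
None equal 1, so z has full order 15; f is primitive.

Yes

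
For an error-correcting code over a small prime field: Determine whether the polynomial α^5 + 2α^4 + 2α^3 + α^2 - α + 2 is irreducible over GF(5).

Write P(α) = α^5 + 2α^4 + 2α^3 + α^2 - α + 2.
Check for roots in GF(5): P(0) = 2; P(1) = 2; P(2) = 4; P(3) = 2; P(4) = 3.
No roots, so no linear factors.
Degree-2 irreducible divisors: test the 10 monic irreducibles of degree 2 over GF(5).
None of them divide P (all give nonzero remainder).
No irreducible factor of degree ≤ 2 exists, so P is irreducible over GF(5).

Yes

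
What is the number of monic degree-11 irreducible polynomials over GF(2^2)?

Gauss's count: N_{4}(11) = (1/11) Σ_{d|11} μ(11/d)·4^d.
Divisors of 11: 1, 11; μ(11/d) for each: -1, 1.
Σ = − 4^1 + 4^11 = 4194300.
N = 4194300/11 = 381300.

381300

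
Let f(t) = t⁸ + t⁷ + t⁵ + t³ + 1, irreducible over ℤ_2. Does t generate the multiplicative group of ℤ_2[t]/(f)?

|GF(2^8)^×| = 2^8 − 1 = 255. Prime factorization: 255 = 3·5·17.
f is primitive ⇔ t has order 255 in GF(2)[t]/(f), i.e. t^(255/q) ≠ 1 for each prime q | 255.
t^(85) mod f = t⁷ + t⁶ + t² + t.
t^(51) mod f = t⁷ + t⁶ + t⁴ + t³ + t².
t^(15) mod f = t³ + t².
None equal 1, so t has full order 255; f is primitive.

Yes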